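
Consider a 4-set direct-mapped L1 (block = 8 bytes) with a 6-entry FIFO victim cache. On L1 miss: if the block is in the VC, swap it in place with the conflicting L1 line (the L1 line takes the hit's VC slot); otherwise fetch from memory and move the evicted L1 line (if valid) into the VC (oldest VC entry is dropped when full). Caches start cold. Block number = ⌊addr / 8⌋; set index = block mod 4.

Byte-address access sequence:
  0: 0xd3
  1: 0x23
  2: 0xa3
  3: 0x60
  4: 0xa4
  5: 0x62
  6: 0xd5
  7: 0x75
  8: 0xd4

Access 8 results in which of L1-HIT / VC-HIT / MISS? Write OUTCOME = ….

OUTCOME = VC-HIT

#0 0xd3→b26/s2 MISS; vc=[]
#1 0x23→b4/s0 MISS; vc=[]
#2 0xa3→b20/s0 MISS; vc=[4]
#3 0x60→b12/s0 MISS; vc=[4,20]
#4 0xa4→b20/s0 VC-HIT; vc=[4,12]
#5 0x62→b12/s0 VC-HIT; vc=[4,20]
#6 0xd5→b26/s2 L1-HIT; vc=[4,20]
#7 0x75→b14/s2 MISS; vc=[4,20,26]
#8 0xd4→b26/s2 VC-HIT; vc=[4,20,14]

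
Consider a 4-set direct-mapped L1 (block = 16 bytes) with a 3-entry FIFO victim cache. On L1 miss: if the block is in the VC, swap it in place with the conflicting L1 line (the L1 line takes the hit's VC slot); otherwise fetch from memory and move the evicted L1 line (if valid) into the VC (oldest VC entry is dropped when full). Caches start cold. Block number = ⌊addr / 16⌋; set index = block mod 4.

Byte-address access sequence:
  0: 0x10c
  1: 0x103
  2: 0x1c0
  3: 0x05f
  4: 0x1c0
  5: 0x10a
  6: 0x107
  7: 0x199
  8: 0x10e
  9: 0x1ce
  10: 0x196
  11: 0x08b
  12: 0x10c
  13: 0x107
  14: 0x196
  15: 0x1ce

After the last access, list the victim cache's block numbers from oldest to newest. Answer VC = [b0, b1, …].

VC = [8, 5, 16]

#0 0x10c→b16/s0 MISS; vc=[]
#1 0x103→b16/s0 L1-HIT; vc=[]
#2 0x1c0→b28/s0 MISS; vc=[16]
#3 0x5f→b5/s1 MISS; vc=[16]
#4 0x1c0→b28/s0 L1-HIT; vc=[16]
#5 0x10a→b16/s0 VC-HIT; vc=[28]
#6 0x107→b16/s0 L1-HIT; vc=[28]
#7 0x199→b25/s1 MISS; vc=[28,5]
#8 0x10e→b16/s0 L1-HIT; vc=[28,5]
#9 0x1ce→b28/s0 VC-HIT; vc=[16,5]
#10 0x196→b25/s1 L1-HIT; vc=[16,5]
#11 0x8b→b8/s0 MISS; vc=[16,5,28]
#12 0x10c→b16/s0 VC-HIT; vc=[8,5,28]
#13 0x107→b16/s0 L1-HIT; vc=[8,5,28]
#14 0x196→b25/s1 L1-HIT; vc=[8,5,28]
#15 0x1ce→b28/s0 VC-HIT; vc=[8,5,16]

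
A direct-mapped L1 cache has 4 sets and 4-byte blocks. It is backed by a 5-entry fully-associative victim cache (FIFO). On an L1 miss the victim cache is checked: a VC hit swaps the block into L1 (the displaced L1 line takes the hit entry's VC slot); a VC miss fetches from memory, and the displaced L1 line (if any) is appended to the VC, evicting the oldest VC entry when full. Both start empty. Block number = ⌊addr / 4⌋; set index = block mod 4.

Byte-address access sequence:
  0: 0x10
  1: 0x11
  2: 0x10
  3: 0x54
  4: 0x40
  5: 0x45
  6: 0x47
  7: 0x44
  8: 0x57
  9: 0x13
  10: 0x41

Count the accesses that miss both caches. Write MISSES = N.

MISSES = 4

#0 0x10→b4/s0 MISS; vc=[]
#1 0x11→b4/s0 L1-HIT; vc=[]
#2 0x10→b4/s0 L1-HIT; vc=[]
#3 0x54→b21/s1 MISS; vc=[]
#4 0x40→b16/s0 MISS; vc=[4]
#5 0x45→b17/s1 MISS; vc=[4,21]
#6 0x47→b17/s1 L1-HIT; vc=[4,21]
#7 0x44→b17/s1 L1-HIT; vc=[4,21]
#8 0x57→b21/s1 VC-HIT; vc=[4,17]
#9 0x13→b4/s0 VC-HIT; vc=[16,17]
#10 0x41→b16/s0 VC-HIT; vc=[4,17]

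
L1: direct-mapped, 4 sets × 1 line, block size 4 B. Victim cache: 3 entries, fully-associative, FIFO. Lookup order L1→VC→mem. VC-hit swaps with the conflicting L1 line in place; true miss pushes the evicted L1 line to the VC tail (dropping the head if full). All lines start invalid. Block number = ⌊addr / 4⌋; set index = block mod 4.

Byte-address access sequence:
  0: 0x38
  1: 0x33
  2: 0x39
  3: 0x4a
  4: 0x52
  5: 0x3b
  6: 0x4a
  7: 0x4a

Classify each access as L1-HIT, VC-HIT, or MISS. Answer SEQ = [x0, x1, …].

SEQ = [MISS, MISS, L1-HIT, MISS, MISS, VC-HIT, VC-HIT, L1-HIT]

#0 0x38→b14/s2 MISS; vc=[]
#1 0x33→b12/s0 MISS; vc=[]
#2 0x39→b14/s2 L1-HIT; vc=[]
#3 0x4a→b18/s2 MISS; vc=[14]
#4 0x52→b20/s0 MISS; vc=[14,12]
#5 0x3b→b14/s2 VC-HIT; vc=[18,12]
#6 0x4a→b18/s2 VC-HIT; vc=[14,12]
#7 0x4a→b18/s2 L1-HIT; vc=[14,12]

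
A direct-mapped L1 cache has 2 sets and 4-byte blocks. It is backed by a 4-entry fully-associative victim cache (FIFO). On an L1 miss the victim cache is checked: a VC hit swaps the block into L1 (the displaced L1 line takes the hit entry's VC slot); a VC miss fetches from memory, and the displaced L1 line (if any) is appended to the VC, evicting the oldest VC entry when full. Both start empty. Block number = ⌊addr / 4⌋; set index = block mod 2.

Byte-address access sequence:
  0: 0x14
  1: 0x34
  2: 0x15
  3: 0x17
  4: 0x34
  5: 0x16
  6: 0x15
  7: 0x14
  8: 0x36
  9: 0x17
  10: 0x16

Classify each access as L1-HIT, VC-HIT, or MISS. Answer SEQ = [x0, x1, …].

#0 0x14→b5/s1 MISS; vc=[]
#1 0x34→b13/s1 MISS; vc=[5]
#2 0x15→b5/s1 VC-HIT; vc=[13]
#3 0x17→b5/s1 L1-HIT; vc=[13]
#4 0x34→b13/s1 VC-HIT; vc=[5]
#5 0x16→b5/s1 VC-HIT; vc=[13]
#6 0x15→b5/s1 L1-HIT; vc=[13]
#7 0x14→b5/s1 L1-HIT; vc=[13]
#8 0x36→b13/s1 VC-HIT; vc=[5]
#9 0x17→b5/s1 VC-HIT; vc=[13]
#10 0x16→b5/s1 L1-HIT; vc=[13]

SEQ = [MISS, MISS, VC-HIT, L1-HIT, VC-HIT, VC-HIT, L1-HIT, L1-HIT, VC-HIT, VC-HIT, L1-HIT]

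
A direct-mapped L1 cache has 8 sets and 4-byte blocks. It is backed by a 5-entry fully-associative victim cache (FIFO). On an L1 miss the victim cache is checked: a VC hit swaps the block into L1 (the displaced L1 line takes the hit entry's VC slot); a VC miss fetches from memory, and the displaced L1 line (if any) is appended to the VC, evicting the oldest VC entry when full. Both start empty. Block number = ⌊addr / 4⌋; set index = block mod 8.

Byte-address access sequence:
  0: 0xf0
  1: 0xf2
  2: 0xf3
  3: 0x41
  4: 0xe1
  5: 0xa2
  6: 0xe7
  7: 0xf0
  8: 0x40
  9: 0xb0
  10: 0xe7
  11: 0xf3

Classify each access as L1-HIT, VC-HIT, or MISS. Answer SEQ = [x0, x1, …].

SEQ = [MISS, L1-HIT, L1-HIT, MISS, MISS, MISS, MISS, L1-HIT, VC-HIT, MISS, L1-HIT, VC-HIT]

0: 0xf0 (blk 60, set 4) → MISS  vc=[]
1: 0xf2 (blk 60, set 4) → L1-HIT  vc=[]
2: 0xf3 (blk 60, set 4) → L1-HIT  vc=[]
3: 0x41 (blk 16, set 0) → MISS  vc=[]
4: 0xe1 (blk 56, set 0) → MISS  vc=[16]
5: 0xa2 (blk 40, set 0) → MISS  vc=[16, 56]
6: 0xe7 (blk 57, set 1) → MISS  vc=[16, 56]
7: 0xf0 (blk 60, set 4) → L1-HIT  vc=[16, 56]
8: 0x40 (blk 16, set 0) → VC-HIT  vc=[40, 56]
9: 0xb0 (blk 44, set 4) → MISS  vc=[40, 56, 60]
10: 0xe7 (blk 57, set 1) → L1-HIT  vc=[40, 56, 60]
11: 0xf3 (blk 60, set 4) → VC-HIT  vc=[40, 56, 44]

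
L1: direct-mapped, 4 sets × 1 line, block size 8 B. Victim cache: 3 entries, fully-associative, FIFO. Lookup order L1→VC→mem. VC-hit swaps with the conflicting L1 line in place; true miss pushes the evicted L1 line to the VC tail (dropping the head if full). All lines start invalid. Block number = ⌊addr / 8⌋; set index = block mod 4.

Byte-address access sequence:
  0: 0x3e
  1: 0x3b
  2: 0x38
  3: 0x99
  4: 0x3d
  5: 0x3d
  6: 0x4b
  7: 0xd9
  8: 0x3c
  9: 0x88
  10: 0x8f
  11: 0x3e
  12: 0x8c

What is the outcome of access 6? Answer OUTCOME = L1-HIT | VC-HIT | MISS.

#0 0x3e→b7/s3 MISS; vc=[]
#1 0x3b→b7/s3 L1-HIT; vc=[]
#2 0x38→b7/s3 L1-HIT; vc=[]
#3 0x99→b19/s3 MISS; vc=[7]
#4 0x3d→b7/s3 VC-HIT; vc=[19]
#5 0x3d→b7/s3 L1-HIT; vc=[19]
#6 0x4b→b9/s1 MISS; vc=[19]
#7 0xd9→b27/s3 MISS; vc=[19,7]
#8 0x3c→b7/s3 VC-HIT; vc=[19,27]
#9 0x88→b17/s1 MISS; vc=[19,27,9]
#10 0x8f→b17/s1 L1-HIT; vc=[19,27,9]
#11 0x3e→b7/s3 L1-HIT; vc=[19,27,9]
#12 0x8c→b17/s1 L1-HIT; vc=[19,27,9]

OUTCOME = MISS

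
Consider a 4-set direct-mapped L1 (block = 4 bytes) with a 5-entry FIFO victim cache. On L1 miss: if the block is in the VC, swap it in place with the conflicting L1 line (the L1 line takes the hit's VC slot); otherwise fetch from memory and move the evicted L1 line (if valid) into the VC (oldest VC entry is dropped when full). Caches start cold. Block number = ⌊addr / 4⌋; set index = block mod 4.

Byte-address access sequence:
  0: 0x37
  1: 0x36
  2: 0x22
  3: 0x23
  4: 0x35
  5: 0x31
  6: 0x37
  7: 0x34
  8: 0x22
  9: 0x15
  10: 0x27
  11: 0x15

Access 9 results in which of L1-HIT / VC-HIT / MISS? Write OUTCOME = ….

OUTCOME = MISS

  [0] addr=0x37 blk=13 s=1: MISS | VC []
  [1] addr=0x36 blk=13 s=1: L1-HIT | VC []
  [2] addr=0x22 blk=8 s=0: MISS | VC []
  [3] addr=0x23 blk=8 s=0: L1-HIT | VC []
  [4] addr=0x35 blk=13 s=1: L1-HIT | VC []
  [5] addr=0x31 blk=12 s=0: MISS | VC [8]
  [6] addr=0x37 blk=13 s=1: L1-HIT | VC [8]
  [7] addr=0x34 blk=13 s=1: L1-HIT | VC [8]
  [8] addr=0x22 blk=8 s=0: VC-HIT | VC [12]
  [9] addr=0x15 blk=5 s=1: MISS | VC [12, 13]
  [10] addr=0x27 blk=9 s=1: MISS | VC [12, 13, 5]
  [11] addr=0x15 blk=5 s=1: VC-HIT | VC [12, 13, 9]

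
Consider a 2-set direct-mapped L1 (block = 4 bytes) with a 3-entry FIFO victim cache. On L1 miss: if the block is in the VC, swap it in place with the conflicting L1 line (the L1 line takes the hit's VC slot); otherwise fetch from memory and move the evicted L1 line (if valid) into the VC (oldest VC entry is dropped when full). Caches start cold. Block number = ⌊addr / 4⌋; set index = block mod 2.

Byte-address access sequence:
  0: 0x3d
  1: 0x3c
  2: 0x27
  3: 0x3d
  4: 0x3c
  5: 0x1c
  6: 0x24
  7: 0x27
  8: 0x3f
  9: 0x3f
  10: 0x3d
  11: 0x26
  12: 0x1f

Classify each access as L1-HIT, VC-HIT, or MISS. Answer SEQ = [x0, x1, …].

SEQ = [MISS, L1-HIT, MISS, VC-HIT, L1-HIT, MISS, VC-HIT, L1-HIT, VC-HIT, L1-HIT, L1-HIT, VC-HIT, VC-HIT]

#0 0x3d→b15/s1 MISS; vc=[]
#1 0x3c→b15/s1 L1-HIT; vc=[]
#2 0x27→b9/s1 MISS; vc=[15]
#3 0x3d→b15/s1 VC-HIT; vc=[9]
#4 0x3c→b15/s1 L1-HIT; vc=[9]
#5 0x1c→b7/s1 MISS; vc=[9,15]
#6 0x24→b9/s1 VC-HIT; vc=[7,15]
#7 0x27→b9/s1 L1-HIT; vc=[7,15]
#8 0x3f→b15/s1 VC-HIT; vc=[7,9]
#9 0x3f→b15/s1 L1-HIT; vc=[7,9]
#10 0x3d→b15/s1 L1-HIT; vc=[7,9]
#11 0x26→b9/s1 VC-HIT; vc=[7,15]
#12 0x1f→b7/s1 VC-HIT; vc=[9,15]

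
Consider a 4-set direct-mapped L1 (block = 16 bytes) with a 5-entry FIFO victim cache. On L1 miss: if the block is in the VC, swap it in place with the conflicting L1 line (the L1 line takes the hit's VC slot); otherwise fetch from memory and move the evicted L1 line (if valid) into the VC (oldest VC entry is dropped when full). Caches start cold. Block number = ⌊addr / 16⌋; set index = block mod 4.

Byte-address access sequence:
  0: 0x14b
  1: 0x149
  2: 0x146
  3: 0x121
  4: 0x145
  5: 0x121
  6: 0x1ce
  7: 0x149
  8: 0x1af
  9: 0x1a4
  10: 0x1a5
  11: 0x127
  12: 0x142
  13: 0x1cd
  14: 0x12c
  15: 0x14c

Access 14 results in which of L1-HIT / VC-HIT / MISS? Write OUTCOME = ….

0: 0x14b (blk 20, set 0) → MISS  vc=[]
1: 0x149 (blk 20, set 0) → L1-HIT  vc=[]
2: 0x146 (blk 20, set 0) → L1-HIT  vc=[]
3: 0x121 (blk 18, set 2) → MISS  vc=[]
4: 0x145 (blk 20, set 0) → L1-HIT  vc=[]
5: 0x121 (blk 18, set 2) → L1-HIT  vc=[]
6: 0x1ce (blk 28, set 0) → MISS  vc=[20]
7: 0x149 (blk 20, set 0) → VC-HIT  vc=[28]
8: 0x1af (blk 26, set 2) → MISS  vc=[28, 18]
9: 0x1a4 (blk 26, set 2) → L1-HIT  vc=[28, 18]
10: 0x1a5 (blk 26, set 2) → L1-HIT  vc=[28, 18]
11: 0x127 (blk 18, set 2) → VC-HIT  vc=[28, 26]
12: 0x142 (blk 20, set 0) → L1-HIT  vc=[28, 26]
13: 0x1cd (blk 28, set 0) → VC-HIT  vc=[20, 26]
14: 0x12c (blk 18, set 2) → L1-HIT  vc=[20, 26]
15: 0x14c (blk 20, set 0) → VC-HIT  vc=[28, 26]

OUTCOME = L1-HIT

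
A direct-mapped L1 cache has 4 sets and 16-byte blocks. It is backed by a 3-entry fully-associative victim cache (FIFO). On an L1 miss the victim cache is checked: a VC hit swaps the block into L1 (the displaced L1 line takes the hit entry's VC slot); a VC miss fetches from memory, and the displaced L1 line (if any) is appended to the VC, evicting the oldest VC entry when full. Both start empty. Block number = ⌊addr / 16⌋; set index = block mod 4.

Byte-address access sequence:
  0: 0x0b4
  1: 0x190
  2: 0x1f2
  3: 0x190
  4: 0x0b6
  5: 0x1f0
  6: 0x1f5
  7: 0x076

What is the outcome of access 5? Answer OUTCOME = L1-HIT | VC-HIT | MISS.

OUTCOME = VC-HIT

  [0] addr=0xb4 blk=11 s=3: MISS | VC []
  [1] addr=0x190 blk=25 s=1: MISS | VC []
  [2] addr=0x1f2 blk=31 s=3: MISS | VC [11]
  [3] addr=0x190 blk=25 s=1: L1-HIT | VC [11]
  [4] addr=0xb6 blk=11 s=3: VC-HIT | VC [31]
  [5] addr=0x1f0 blk=31 s=3: VC-HIT | VC [11]
  [6] addr=0x1f5 blk=31 s=3: L1-HIT | VC [11]
  [7] addr=0x76 blk=7 s=3: MISS | VC [11, 31]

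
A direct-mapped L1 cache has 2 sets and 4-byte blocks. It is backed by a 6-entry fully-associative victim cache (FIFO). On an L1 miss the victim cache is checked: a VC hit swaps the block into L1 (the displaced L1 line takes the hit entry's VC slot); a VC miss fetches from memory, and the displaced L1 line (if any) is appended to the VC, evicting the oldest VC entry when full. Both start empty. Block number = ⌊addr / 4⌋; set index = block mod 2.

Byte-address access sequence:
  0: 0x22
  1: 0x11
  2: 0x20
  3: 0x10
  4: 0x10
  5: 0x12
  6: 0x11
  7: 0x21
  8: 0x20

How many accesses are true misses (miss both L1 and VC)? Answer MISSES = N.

0: 0x22 (blk 8, set 0) → MISS  vc=[]
1: 0x11 (blk 4, set 0) → MISS  vc=[8]
2: 0x20 (blk 8, set 0) → VC-HIT  vc=[4]
3: 0x10 (blk 4, set 0) → VC-HIT  vc=[8]
4: 0x10 (blk 4, set 0) → L1-HIT  vc=[8]
5: 0x12 (blk 4, set 0) → L1-HIT  vc=[8]
6: 0x11 (blk 4, set 0) → L1-HIT  vc=[8]
7: 0x21 (blk 8, set 0) → VC-HIT  vc=[4]
8: 0x20 (blk 8, set 0) → L1-HIT  vc=[4]

MISSES = 2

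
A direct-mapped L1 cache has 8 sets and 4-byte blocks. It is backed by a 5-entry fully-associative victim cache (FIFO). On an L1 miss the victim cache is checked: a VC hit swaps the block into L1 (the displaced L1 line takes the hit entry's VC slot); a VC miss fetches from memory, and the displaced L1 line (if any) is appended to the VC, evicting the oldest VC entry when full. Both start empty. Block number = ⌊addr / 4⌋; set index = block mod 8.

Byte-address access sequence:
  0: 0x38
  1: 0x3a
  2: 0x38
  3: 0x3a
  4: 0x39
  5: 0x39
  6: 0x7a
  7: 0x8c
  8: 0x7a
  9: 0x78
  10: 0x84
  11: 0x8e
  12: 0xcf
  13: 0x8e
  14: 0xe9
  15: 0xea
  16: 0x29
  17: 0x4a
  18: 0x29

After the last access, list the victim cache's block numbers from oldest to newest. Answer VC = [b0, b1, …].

  [0] addr=0x38 blk=14 s=6: MISS | VC []
  [1] addr=0x3a blk=14 s=6: L1-HIT | VC []
  [2] addr=0x38 blk=14 s=6: L1-HIT | VC []
  [3] addr=0x3a blk=14 s=6: L1-HIT | VC []
  [4] addr=0x39 blk=14 s=6: L1-HIT | VC []
  [5] addr=0x39 blk=14 s=6: L1-HIT | VC []
  [6] addr=0x7a blk=30 s=6: MISS | VC [14]
  [7] addr=0x8c blk=35 s=3: MISS | VC [14]
  [8] addr=0x7a blk=30 s=6: L1-HIT | VC [14]
  [9] addr=0x78 blk=30 s=6: L1-HIT | VC [14]
  [10] addr=0x84 blk=33 s=1: MISS | VC [14]
  [11] addr=0x8e blk=35 s=3: L1-HIT | VC [14]
  [12] addr=0xcf blk=51 s=3: MISS | VC [14, 35]
  [13] addr=0x8e blk=35 s=3: VC-HIT | VC [14, 51]
  [14] addr=0xe9 blk=58 s=2: MISS | VC [14, 51]
  [15] addr=0xea blk=58 s=2: L1-HIT | VC [14, 51]
  [16] addr=0x29 blk=10 s=2: MISS | VC [14, 51, 58]
  [17] addr=0x4a blk=18 s=2: MISS | VC [14, 51, 58, 10]
  [18] addr=0x29 blk=10 s=2: VC-HIT | VC [14, 51, 58, 18]

VC = [14, 51, 58, 18]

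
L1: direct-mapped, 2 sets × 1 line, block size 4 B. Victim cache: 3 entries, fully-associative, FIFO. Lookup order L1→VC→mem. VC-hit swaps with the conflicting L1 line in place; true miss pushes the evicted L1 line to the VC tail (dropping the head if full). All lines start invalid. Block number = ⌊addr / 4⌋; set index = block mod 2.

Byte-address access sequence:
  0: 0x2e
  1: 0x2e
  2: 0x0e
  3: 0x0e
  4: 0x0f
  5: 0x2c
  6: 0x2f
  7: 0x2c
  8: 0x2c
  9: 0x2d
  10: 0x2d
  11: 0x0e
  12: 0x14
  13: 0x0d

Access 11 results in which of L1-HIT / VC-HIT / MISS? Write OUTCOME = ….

OUTCOME = VC-HIT

0: 0x2e (blk 11, set 1) → MISS  vc=[]
1: 0x2e (blk 11, set 1) → L1-HIT  vc=[]
2: 0xe (blk 3, set 1) → MISS  vc=[11]
3: 0xe (blk 3, set 1) → L1-HIT  vc=[11]
4: 0xf (blk 3, set 1) → L1-HIT  vc=[11]
5: 0x2c (blk 11, set 1) → VC-HIT  vc=[3]
6: 0x2f (blk 11, set 1) → L1-HIT  vc=[3]
7: 0x2c (blk 11, set 1) → L1-HIT  vc=[3]
8: 0x2c (blk 11, set 1) → L1-HIT  vc=[3]
9: 0x2d (blk 11, set 1) → L1-HIT  vc=[3]
10: 0x2d (blk 11, set 1) → L1-HIT  vc=[3]
11: 0xe (blk 3, set 1) → VC-HIT  vc=[11]
12: 0x14 (blk 5, set 1) → MISS  vc=[11, 3]
13: 0xd (blk 3, set 1) → VC-HIT  vc=[11, 5]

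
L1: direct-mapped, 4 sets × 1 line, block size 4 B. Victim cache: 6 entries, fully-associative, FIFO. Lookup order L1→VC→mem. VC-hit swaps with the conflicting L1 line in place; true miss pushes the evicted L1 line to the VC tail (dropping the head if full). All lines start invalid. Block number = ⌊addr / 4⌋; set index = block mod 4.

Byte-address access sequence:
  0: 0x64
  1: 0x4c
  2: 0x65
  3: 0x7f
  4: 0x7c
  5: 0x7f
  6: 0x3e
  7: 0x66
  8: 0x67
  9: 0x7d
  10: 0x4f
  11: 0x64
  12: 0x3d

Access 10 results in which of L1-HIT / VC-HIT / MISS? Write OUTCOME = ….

  [0] addr=0x64 blk=25 s=1: MISS | VC []
  [1] addr=0x4c blk=19 s=3: MISS | VC []
  [2] addr=0x65 blk=25 s=1: L1-HIT | VC []
  [3] addr=0x7f blk=31 s=3: MISS | VC [19]
  [4] addr=0x7c blk=31 s=3: L1-HIT | VC [19]
  [5] addr=0x7f blk=31 s=3: L1-HIT | VC [19]
  [6] addr=0x3e blk=15 s=3: MISS | VC [19, 31]
  [7] addr=0x66 blk=25 s=1: L1-HIT | VC [19, 31]
  [8] addr=0x67 blk=25 s=1: L1-HIT | VC [19, 31]
  [9] addr=0x7d blk=31 s=3: VC-HIT | VC [19, 15]
  [10] addr=0x4f blk=19 s=3: VC-HIT | VC [31, 15]
  [11] addr=0x64 blk=25 s=1: L1-HIT | VC [31, 15]
  [12] addr=0x3d blk=15 s=3: VC-HIT | VC [31, 19]

OUTCOME = VC-HIT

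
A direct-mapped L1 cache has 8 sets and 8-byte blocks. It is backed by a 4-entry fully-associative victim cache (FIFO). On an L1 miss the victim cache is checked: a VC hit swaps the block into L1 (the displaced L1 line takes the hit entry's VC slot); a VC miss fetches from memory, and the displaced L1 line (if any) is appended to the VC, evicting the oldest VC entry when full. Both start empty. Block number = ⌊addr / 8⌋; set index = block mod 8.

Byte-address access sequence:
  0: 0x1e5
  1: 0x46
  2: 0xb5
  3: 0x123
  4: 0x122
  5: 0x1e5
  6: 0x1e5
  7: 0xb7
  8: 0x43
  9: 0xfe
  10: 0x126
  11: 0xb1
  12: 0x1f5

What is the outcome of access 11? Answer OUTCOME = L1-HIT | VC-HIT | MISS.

OUTCOME = L1-HIT

  [0] addr=0x1e5 blk=60 s=4: MISS | VC []
  [1] addr=0x46 blk=8 s=0: MISS | VC []
  [2] addr=0xb5 blk=22 s=6: MISS | VC []
  [3] addr=0x123 blk=36 s=4: MISS | VC [60]
  [4] addr=0x122 blk=36 s=4: L1-HIT | VC [60]
  [5] addr=0x1e5 blk=60 s=4: VC-HIT | VC [36]
  [6] addr=0x1e5 blk=60 s=4: L1-HIT | VC [36]
  [7] addr=0xb7 blk=22 s=6: L1-HIT | VC [36]
  [8] addr=0x43 blk=8 s=0: L1-HIT | VC [36]
  [9] addr=0xfe blk=31 s=7: MISS | VC [36]
  [10] addr=0x126 blk=36 s=4: VC-HIT | VC [60]
  [11] addr=0xb1 blk=22 s=6: L1-HIT | VC [60]
  [12] addr=0x1f5 blk=62 s=6: MISS | VC [60, 22]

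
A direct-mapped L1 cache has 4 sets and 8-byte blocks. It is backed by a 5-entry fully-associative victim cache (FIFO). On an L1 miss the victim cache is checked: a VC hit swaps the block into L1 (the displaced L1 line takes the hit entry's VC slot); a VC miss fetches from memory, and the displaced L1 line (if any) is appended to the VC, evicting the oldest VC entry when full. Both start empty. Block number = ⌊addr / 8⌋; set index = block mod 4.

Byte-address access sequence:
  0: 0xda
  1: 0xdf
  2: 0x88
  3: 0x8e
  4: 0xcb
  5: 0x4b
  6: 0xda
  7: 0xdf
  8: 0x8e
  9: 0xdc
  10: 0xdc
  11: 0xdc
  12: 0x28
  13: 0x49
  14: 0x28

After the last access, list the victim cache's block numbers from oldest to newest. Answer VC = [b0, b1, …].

#0 0xda→b27/s3 MISS; vc=[]
#1 0xdf→b27/s3 L1-HIT; vc=[]
#2 0x88→b17/s1 MISS; vc=[]
#3 0x8e→b17/s1 L1-HIT; vc=[]
#4 0xcb→b25/s1 MISS; vc=[17]
#5 0x4b→b9/s1 MISS; vc=[17,25]
#6 0xda→b27/s3 L1-HIT; vc=[17,25]
#7 0xdf→b27/s3 L1-HIT; vc=[17,25]
#8 0x8e→b17/s1 VC-HIT; vc=[9,25]
#9 0xdc→b27/s3 L1-HIT; vc=[9,25]
#10 0xdc→b27/s3 L1-HIT; vc=[9,25]
#11 0xdc→b27/s3 L1-HIT; vc=[9,25]
#12 0x28→b5/s1 MISS; vc=[9,25,17]
#13 0x49→b9/s1 VC-HIT; vc=[5,25,17]
#14 0x28→b5/s1 VC-HIT; vc=[9,25,17]

VC = [9, 25, 17]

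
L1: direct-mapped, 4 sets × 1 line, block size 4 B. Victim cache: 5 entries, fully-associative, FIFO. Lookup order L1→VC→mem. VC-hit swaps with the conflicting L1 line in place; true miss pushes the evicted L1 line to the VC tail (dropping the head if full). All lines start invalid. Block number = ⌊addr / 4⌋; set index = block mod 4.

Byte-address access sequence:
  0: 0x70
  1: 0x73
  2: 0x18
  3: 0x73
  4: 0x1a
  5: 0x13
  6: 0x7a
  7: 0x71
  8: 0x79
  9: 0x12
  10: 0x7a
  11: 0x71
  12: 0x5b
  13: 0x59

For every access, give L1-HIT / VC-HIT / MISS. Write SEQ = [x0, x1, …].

  [0] addr=0x70 blk=28 s=0: MISS | VC []
  [1] addr=0x73 blk=28 s=0: L1-HIT | VC []
  [2] addr=0x18 blk=6 s=2: MISS | VC []
  [3] addr=0x73 blk=28 s=0: L1-HIT | VC []
  [4] addr=0x1a blk=6 s=2: L1-HIT | VC []
  [5] addr=0x13 blk=4 s=0: MISS | VC [28]
  [6] addr=0x7a blk=30 s=2: MISS | VC [28, 6]
  [7] addr=0x71 blk=28 s=0: VC-HIT | VC [4, 6]
  [8] addr=0x79 blk=30 s=2: L1-HIT | VC [4, 6]
  [9] addr=0x12 blk=4 s=0: VC-HIT | VC [28, 6]
  [10] addr=0x7a blk=30 s=2: L1-HIT | VC [28, 6]
  [11] addr=0x71 blk=28 s=0: VC-HIT | VC [4, 6]
  [12] addr=0x5b blk=22 s=2: MISS | VC [4, 6, 30]
  [13] addr=0x59 blk=22 s=2: L1-HIT | VC [4, 6, 30]

SEQ = [MISS, L1-HIT, MISS, L1-HIT, L1-HIT, MISS, MISS, VC-HIT, L1-HIT, VC-HIT, L1-HIT, VC-HIT, MISS, L1-HIT]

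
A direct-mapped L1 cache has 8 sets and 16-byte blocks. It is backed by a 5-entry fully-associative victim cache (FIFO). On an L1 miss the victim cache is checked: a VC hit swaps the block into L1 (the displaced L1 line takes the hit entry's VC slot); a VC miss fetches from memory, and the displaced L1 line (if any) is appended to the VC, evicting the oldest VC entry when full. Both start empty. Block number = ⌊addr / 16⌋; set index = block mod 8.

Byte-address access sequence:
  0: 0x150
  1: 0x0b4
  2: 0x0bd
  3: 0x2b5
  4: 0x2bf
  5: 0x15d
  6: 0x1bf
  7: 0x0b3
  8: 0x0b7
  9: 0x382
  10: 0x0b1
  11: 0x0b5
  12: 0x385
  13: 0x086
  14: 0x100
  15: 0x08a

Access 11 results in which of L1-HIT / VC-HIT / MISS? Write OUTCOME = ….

OUTCOME = L1-HIT

#0 0x150→b21/s5 MISS; vc=[]
#1 0xb4→b11/s3 MISS; vc=[]
#2 0xbd→b11/s3 L1-HIT; vc=[]
#3 0x2b5→b43/s3 MISS; vc=[11]
#4 0x2bf→b43/s3 L1-HIT; vc=[11]
#5 0x15d→b21/s5 L1-HIT; vc=[11]
#6 0x1bf→b27/s3 MISS; vc=[11,43]
#7 0xb3→b11/s3 VC-HIT; vc=[27,43]
#8 0xb7→b11/s3 L1-HIT; vc=[27,43]
#9 0x382→b56/s0 MISS; vc=[27,43]
#10 0xb1→b11/s3 L1-HIT; vc=[27,43]
#11 0xb5→b11/s3 L1-HIT; vc=[27,43]
#12 0x385→b56/s0 L1-HIT; vc=[27,43]
#13 0x86→b8/s0 MISS; vc=[27,43,56]
#14 0x100→b16/s0 MISS; vc=[27,43,56,8]
#15 0x8a→b8/s0 VC-HIT; vc=[27,43,56,16]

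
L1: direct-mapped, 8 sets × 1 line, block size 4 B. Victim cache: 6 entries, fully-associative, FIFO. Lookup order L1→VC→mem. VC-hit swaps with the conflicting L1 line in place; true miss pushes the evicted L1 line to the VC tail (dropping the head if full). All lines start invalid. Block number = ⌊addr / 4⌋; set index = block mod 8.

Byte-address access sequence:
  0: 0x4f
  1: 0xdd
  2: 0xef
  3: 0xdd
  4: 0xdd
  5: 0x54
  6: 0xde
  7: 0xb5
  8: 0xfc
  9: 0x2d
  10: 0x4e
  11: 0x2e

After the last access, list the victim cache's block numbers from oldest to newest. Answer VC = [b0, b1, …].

VC = [19, 21, 55, 59]

#0 0x4f→b19/s3 MISS; vc=[]
#1 0xdd→b55/s7 MISS; vc=[]
#2 0xef→b59/s3 MISS; vc=[19]
#3 0xdd→b55/s7 L1-HIT; vc=[19]
#4 0xdd→b55/s7 L1-HIT; vc=[19]
#5 0x54→b21/s5 MISS; vc=[19]
#6 0xde→b55/s7 L1-HIT; vc=[19]
#7 0xb5→b45/s5 MISS; vc=[19,21]
#8 0xfc→b63/s7 MISS; vc=[19,21,55]
#9 0x2d→b11/s3 MISS; vc=[19,21,55,59]
#10 0x4e→b19/s3 VC-HIT; vc=[11,21,55,59]
#11 0x2e→b11/s3 VC-HIT; vc=[19,21,55,59]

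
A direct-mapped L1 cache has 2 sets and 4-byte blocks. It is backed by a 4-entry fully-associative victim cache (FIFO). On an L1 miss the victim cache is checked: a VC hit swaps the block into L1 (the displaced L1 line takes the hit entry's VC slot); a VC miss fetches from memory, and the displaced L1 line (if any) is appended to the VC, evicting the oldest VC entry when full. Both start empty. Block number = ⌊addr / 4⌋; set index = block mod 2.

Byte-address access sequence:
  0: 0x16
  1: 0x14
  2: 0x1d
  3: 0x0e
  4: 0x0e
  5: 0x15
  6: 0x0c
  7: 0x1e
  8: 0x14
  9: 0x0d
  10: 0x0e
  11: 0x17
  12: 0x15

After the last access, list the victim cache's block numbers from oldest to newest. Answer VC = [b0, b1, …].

VC = [7, 3]

  [0] addr=0x16 blk=5 s=1: MISS | VC []
  [1] addr=0x14 blk=5 s=1: L1-HIT | VC []
  [2] addr=0x1d blk=7 s=1: MISS | VC [5]
  [3] addr=0xe blk=3 s=1: MISS | VC [5, 7]
  [4] addr=0xe blk=3 s=1: L1-HIT | VC [5, 7]
  [5] addr=0x15 blk=5 s=1: VC-HIT | VC [3, 7]
  [6] addr=0xc blk=3 s=1: VC-HIT | VC [5, 7]
  [7] addr=0x1e blk=7 s=1: VC-HIT | VC [5, 3]
  [8] addr=0x14 blk=5 s=1: VC-HIT | VC [7, 3]
  [9] addr=0xd blk=3 s=1: VC-HIT | VC [7, 5]
  [10] addr=0xe blk=3 s=1: L1-HIT | VC [7, 5]
  [11] addr=0x17 blk=5 s=1: VC-HIT | VC [7, 3]
  [12] addr=0x15 blk=5 s=1: L1-HIT | VC [7, 3]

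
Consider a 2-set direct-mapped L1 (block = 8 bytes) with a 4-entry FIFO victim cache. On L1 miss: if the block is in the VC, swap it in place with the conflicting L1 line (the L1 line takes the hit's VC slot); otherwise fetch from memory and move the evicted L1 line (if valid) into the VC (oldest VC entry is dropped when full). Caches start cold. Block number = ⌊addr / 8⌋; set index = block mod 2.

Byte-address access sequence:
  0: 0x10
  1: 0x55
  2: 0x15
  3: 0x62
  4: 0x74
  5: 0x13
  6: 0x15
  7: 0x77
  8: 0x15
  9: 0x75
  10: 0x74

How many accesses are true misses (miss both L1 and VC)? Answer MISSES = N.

#0 0x10→b2/s0 MISS; vc=[]
#1 0x55→b10/s0 MISS; vc=[2]
#2 0x15→b2/s0 VC-HIT; vc=[10]
#3 0x62→b12/s0 MISS; vc=[10,2]
#4 0x74→b14/s0 MISS; vc=[10,2,12]
#5 0x13→b2/s0 VC-HIT; vc=[10,14,12]
#6 0x15→b2/s0 L1-HIT; vc=[10,14,12]
#7 0x77→b14/s0 VC-HIT; vc=[10,2,12]
#8 0x15→b2/s0 VC-HIT; vc=[10,14,12]
#9 0x75→b14/s0 VC-HIT; vc=[10,2,12]
#10 0x74→b14/s0 L1-HIT; vc=[10,2,12]

MISSES = 4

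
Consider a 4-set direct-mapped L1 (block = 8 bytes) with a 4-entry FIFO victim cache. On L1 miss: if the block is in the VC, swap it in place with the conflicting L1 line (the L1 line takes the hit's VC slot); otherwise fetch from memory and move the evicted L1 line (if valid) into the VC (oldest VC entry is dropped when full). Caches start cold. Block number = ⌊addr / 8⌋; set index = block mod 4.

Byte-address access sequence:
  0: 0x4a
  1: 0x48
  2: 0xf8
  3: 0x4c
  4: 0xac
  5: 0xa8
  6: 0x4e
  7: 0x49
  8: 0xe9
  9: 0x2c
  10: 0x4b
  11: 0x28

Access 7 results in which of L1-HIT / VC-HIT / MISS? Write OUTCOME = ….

  [0] addr=0x4a blk=9 s=1: MISS | VC []
  [1] addr=0x48 blk=9 s=1: L1-HIT | VC []
  [2] addr=0xf8 blk=31 s=3: MISS | VC []
  [3] addr=0x4c blk=9 s=1: L1-HIT | VC []
  [4] addr=0xac blk=21 s=1: MISS | VC [9]
  [5] addr=0xa8 blk=21 s=1: L1-HIT | VC [9]
  [6] addr=0x4e blk=9 s=1: VC-HIT | VC [21]
  [7] addr=0x49 blk=9 s=1: L1-HIT | VC [21]
  [8] addr=0xe9 blk=29 s=1: MISS | VC [21, 9]
  [9] addr=0x2c blk=5 s=1: MISS | VC [21, 9, 29]
  [10] addr=0x4b blk=9 s=1: VC-HIT | VC [21, 5, 29]
  [11] addr=0x28 blk=5 s=1: VC-HIT | VC [21, 9, 29]

OUTCOME = L1-HIT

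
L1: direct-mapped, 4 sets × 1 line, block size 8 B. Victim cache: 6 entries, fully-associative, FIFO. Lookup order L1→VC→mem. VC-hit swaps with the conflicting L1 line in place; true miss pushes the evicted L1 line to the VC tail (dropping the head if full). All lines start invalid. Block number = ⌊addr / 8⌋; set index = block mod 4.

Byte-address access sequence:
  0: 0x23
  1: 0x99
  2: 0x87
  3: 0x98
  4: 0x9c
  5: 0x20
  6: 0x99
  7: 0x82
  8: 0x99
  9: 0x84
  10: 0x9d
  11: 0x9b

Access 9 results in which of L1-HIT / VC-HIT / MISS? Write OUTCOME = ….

#0 0x23→b4/s0 MISS; vc=[]
#1 0x99→b19/s3 MISS; vc=[]
#2 0x87→b16/s0 MISS; vc=[4]
#3 0x98→b19/s3 L1-HIT; vc=[4]
#4 0x9c→b19/s3 L1-HIT; vc=[4]
#5 0x20→b4/s0 VC-HIT; vc=[16]
#6 0x99→b19/s3 L1-HIT; vc=[16]
#7 0x82→b16/s0 VC-HIT; vc=[4]
#8 0x99→b19/s3 L1-HIT; vc=[4]
#9 0x84→b16/s0 L1-HIT; vc=[4]
#10 0x9d→b19/s3 L1-HIT; vc=[4]
#11 0x9b→b19/s3 L1-HIT; vc=[4]

OUTCOME = L1-HIT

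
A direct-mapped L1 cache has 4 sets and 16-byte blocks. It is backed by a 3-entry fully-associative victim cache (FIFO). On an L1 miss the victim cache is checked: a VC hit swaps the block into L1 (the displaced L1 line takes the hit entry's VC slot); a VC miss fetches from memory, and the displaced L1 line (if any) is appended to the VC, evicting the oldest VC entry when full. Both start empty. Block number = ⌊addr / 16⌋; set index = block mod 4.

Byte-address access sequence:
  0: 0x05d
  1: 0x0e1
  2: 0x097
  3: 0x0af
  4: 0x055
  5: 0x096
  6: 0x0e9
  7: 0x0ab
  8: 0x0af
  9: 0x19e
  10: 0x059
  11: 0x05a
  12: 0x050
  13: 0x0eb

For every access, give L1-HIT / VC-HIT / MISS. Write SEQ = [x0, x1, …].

#0 0x5d→b5/s1 MISS; vc=[]
#1 0xe1→b14/s2 MISS; vc=[]
#2 0x97→b9/s1 MISS; vc=[5]
#3 0xaf→b10/s2 MISS; vc=[5,14]
#4 0x55→b5/s1 VC-HIT; vc=[9,14]
#5 0x96→b9/s1 VC-HIT; vc=[5,14]
#6 0xe9→b14/s2 VC-HIT; vc=[5,10]
#7 0xab→b10/s2 VC-HIT; vc=[5,14]
#8 0xaf→b10/s2 L1-HIT; vc=[5,14]
#9 0x19e→b25/s1 MISS; vc=[5,14,9]
#10 0x59→b5/s1 VC-HIT; vc=[25,14,9]
#11 0x5a→b5/s1 L1-HIT; vc=[25,14,9]
#12 0x50→b5/s1 L1-HIT; vc=[25,14,9]
#13 0xeb→b14/s2 VC-HIT; vc=[25,10,9]

SEQ = [MISS, MISS, MISS, MISS, VC-HIT, VC-HIT, VC-HIT, VC-HIT, L1-HIT, MISS, VC-HIT, L1-HIT, L1-HIT, VC-HIT]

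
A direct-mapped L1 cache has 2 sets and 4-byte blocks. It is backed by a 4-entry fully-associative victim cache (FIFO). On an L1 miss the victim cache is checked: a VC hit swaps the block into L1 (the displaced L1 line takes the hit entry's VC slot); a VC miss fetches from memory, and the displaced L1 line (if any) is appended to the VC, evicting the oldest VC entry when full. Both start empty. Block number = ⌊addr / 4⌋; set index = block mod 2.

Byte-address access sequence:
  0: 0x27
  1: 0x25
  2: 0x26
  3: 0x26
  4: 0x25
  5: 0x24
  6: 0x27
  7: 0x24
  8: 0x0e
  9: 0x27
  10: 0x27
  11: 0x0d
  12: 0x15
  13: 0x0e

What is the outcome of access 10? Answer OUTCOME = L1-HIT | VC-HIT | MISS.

0: 0x27 (blk 9, set 1) → MISS  vc=[]
1: 0x25 (blk 9, set 1) → L1-HIT  vc=[]
2: 0x26 (blk 9, set 1) → L1-HIT  vc=[]
3: 0x26 (blk 9, set 1) → L1-HIT  vc=[]
4: 0x25 (blk 9, set 1) → L1-HIT  vc=[]
5: 0x24 (blk 9, set 1) → L1-HIT  vc=[]
6: 0x27 (blk 9, set 1) → L1-HIT  vc=[]
7: 0x24 (blk 9, set 1) → L1-HIT  vc=[]
8: 0xe (blk 3, set 1) → MISS  vc=[9]
9: 0x27 (blk 9, set 1) → VC-HIT  vc=[3]
10: 0x27 (blk 9, set 1) → L1-HIT  vc=[3]
11: 0xd (blk 3, set 1) → VC-HIT  vc=[9]
12: 0x15 (blk 5, set 1) → MISS  vc=[9, 3]
13: 0xe (blk 3, set 1) → VC-HIT  vc=[9, 5]

OUTCOME = L1-HIT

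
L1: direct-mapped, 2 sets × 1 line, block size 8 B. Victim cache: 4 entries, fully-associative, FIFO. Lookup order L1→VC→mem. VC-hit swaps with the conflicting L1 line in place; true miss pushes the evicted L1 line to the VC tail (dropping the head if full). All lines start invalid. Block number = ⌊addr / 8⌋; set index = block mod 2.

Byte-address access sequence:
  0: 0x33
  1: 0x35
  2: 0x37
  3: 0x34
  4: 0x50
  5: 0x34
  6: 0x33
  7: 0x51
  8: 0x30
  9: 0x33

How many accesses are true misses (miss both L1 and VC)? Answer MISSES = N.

MISSES = 2

0: 0x33 (blk 6, set 0) → MISS  vc=[]
1: 0x35 (blk 6, set 0) → L1-HIT  vc=[]
2: 0x37 (blk 6, set 0) → L1-HIT  vc=[]
3: 0x34 (blk 6, set 0) → L1-HIT  vc=[]
4: 0x50 (blk 10, set 0) → MISS  vc=[6]
5: 0x34 (blk 6, set 0) → VC-HIT  vc=[10]
6: 0x33 (blk 6, set 0) → L1-HIT  vc=[10]
7: 0x51 (blk 10, set 0) → VC-HIT  vc=[6]
8: 0x30 (blk 6, set 0) → VC-HIT  vc=[10]
9: 0x33 (blk 6, set 0) → L1-HIT  vc=[10]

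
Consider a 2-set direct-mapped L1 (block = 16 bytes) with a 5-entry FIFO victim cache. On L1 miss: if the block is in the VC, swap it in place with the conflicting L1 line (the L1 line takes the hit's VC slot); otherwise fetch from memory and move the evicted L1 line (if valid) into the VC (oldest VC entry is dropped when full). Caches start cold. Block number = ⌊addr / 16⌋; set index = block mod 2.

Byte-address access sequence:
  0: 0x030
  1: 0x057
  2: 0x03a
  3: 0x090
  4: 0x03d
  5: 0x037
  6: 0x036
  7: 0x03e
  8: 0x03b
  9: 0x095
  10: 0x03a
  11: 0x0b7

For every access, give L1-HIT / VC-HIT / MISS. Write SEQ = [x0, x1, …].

#0 0x30→b3/s1 MISS; vc=[]
#1 0x57→b5/s1 MISS; vc=[3]
#2 0x3a→b3/s1 VC-HIT; vc=[5]
#3 0x90→b9/s1 MISS; vc=[5,3]
#4 0x3d→b3/s1 VC-HIT; vc=[5,9]
#5 0x37→b3/s1 L1-HIT; vc=[5,9]
#6 0x36→b3/s1 L1-HIT; vc=[5,9]
#7 0x3e→b3/s1 L1-HIT; vc=[5,9]
#8 0x3b→b3/s1 L1-HIT; vc=[5,9]
#9 0x95→b9/s1 VC-HIT; vc=[5,3]
#10 0x3a→b3/s1 VC-HIT; vc=[5,9]
#11 0xb7→b11/s1 MISS; vc=[5,9,3]

SEQ = [MISS, MISS, VC-HIT, MISS, VC-HIT, L1-HIT, L1-HIT, L1-HIT, L1-HIT, VC-HIT, VC-HIT, MISS]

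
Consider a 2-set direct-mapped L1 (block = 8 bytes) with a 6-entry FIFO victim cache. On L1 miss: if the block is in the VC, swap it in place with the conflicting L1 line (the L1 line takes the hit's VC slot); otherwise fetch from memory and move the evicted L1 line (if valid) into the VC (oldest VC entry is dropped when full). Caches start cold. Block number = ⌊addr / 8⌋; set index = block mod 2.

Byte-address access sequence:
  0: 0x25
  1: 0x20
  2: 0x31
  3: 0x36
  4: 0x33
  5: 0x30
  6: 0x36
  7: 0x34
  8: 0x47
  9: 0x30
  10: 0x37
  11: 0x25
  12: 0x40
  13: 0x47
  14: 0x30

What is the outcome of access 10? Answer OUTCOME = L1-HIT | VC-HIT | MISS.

0: 0x25 (blk 4, set 0) → MISS  vc=[]
1: 0x20 (blk 4, set 0) → L1-HIT  vc=[]
2: 0x31 (blk 6, set 0) → MISS  vc=[4]
3: 0x36 (blk 6, set 0) → L1-HIT  vc=[4]
4: 0x33 (blk 6, set 0) → L1-HIT  vc=[4]
5: 0x30 (blk 6, set 0) → L1-HIT  vc=[4]
6: 0x36 (blk 6, set 0) → L1-HIT  vc=[4]
7: 0x34 (blk 6, set 0) → L1-HIT  vc=[4]
8: 0x47 (blk 8, set 0) → MISS  vc=[4, 6]
9: 0x30 (blk 6, set 0) → VC-HIT  vc=[4, 8]
10: 0x37 (blk 6, set 0) → L1-HIT  vc=[4, 8]
11: 0x25 (blk 4, set 0) → VC-HIT  vc=[6, 8]
12: 0x40 (blk 8, set 0) → VC-HIT  vc=[6, 4]
13: 0x47 (blk 8, set 0) → L1-HIT  vc=[6, 4]
14: 0x30 (blk 6, set 0) → VC-HIT  vc=[8, 4]

OUTCOME = L1-HIT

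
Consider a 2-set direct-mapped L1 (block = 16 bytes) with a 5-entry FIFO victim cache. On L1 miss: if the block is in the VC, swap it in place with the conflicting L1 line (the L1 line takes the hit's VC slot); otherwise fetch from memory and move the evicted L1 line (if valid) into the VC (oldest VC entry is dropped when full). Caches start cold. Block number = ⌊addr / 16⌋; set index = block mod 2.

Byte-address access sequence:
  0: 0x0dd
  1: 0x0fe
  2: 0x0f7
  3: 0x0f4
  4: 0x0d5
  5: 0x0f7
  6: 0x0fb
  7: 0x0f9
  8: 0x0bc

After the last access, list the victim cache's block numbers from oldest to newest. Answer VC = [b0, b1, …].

0: 0xdd (blk 13, set 1) → MISS  vc=[]
1: 0xfe (blk 15, set 1) → MISS  vc=[13]
2: 0xf7 (blk 15, set 1) → L1-HIT  vc=[13]
3: 0xf4 (blk 15, set 1) → L1-HIT  vc=[13]
4: 0xd5 (blk 13, set 1) → VC-HIT  vc=[15]
5: 0xf7 (blk 15, set 1) → VC-HIT  vc=[13]
6: 0xfb (blk 15, set 1) → L1-HIT  vc=[13]
7: 0xf9 (blk 15, set 1) → L1-HIT  vc=[13]
8: 0xbc (blk 11, set 1) → MISS  vc=[13, 15]

VC = [13, 15]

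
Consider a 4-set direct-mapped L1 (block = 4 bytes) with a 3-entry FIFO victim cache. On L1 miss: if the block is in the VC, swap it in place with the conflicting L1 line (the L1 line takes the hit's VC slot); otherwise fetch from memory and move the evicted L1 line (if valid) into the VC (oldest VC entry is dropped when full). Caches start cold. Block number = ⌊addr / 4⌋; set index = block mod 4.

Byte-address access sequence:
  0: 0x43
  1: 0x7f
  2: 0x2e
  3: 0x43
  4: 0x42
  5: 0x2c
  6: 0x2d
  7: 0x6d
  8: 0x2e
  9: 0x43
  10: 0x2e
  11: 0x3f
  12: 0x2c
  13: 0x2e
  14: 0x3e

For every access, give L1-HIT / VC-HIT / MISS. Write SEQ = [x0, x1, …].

SEQ = [MISS, MISS, MISS, L1-HIT, L1-HIT, L1-HIT, L1-HIT, MISS, VC-HIT, L1-HIT, L1-HIT, MISS, VC-HIT, L1-HIT, VC-HIT]

  [0] addr=0x43 blk=16 s=0: MISS | VC []
  [1] addr=0x7f blk=31 s=3: MISS | VC []
  [2] addr=0x2e blk=11 s=3: MISS | VC [31]
  [3] addr=0x43 blk=16 s=0: L1-HIT | VC [31]
  [4] addr=0x42 blk=16 s=0: L1-HIT | VC [31]
  [5] addr=0x2c blk=11 s=3: L1-HIT | VC [31]
  [6] addr=0x2d blk=11 s=3: L1-HIT | VC [31]
  [7] addr=0x6d blk=27 s=3: MISS | VC [31, 11]
  [8] addr=0x2e blk=11 s=3: VC-HIT | VC [31, 27]
  [9] addr=0x43 blk=16 s=0: L1-HIT | VC [31, 27]
  [10] addr=0x2e blk=11 s=3: L1-HIT | VC [31, 27]
  [11] addr=0x3f blk=15 s=3: MISS | VC [31, 27, 11]
  [12] addr=0x2c blk=11 s=3: VC-HIT | VC [31, 27, 15]
  [13] addr=0x2e blk=11 s=3: L1-HIT | VC [31, 27, 15]
  [14] addr=0x3e blk=15 s=3: VC-HIT | VC [31, 27, 11]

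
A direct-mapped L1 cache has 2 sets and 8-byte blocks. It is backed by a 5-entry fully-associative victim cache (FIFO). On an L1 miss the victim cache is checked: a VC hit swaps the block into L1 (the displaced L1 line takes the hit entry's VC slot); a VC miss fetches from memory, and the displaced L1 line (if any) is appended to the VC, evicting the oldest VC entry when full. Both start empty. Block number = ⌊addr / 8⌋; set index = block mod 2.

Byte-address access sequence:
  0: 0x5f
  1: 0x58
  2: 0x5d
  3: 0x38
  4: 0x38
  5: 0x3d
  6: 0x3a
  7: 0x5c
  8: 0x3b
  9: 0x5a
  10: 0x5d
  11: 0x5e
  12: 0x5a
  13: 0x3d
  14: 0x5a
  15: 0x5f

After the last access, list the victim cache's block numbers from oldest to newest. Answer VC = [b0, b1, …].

VC = [7]

  [0] addr=0x5f blk=11 s=1: MISS | VC []
  [1] addr=0x58 blk=11 s=1: L1-HIT | VC []
  [2] addr=0x5d blk=11 s=1: L1-HIT | VC []
  [3] addr=0x38 blk=7 s=1: MISS | VC [11]
  [4] addr=0x38 blk=7 s=1: L1-HIT | VC [11]
  [5] addr=0x3d blk=7 s=1: L1-HIT | VC [11]
  [6] addr=0x3a blk=7 s=1: L1-HIT | VC [11]
  [7] addr=0x5c blk=11 s=1: VC-HIT | VC [7]
  [8] addr=0x3b blk=7 s=1: VC-HIT | VC [11]
  [9] addr=0x5a blk=11 s=1: VC-HIT | VC [7]
  [10] addr=0x5d blk=11 s=1: L1-HIT | VC [7]
  [11] addr=0x5e blk=11 s=1: L1-HIT | VC [7]
  [12] addr=0x5a blk=11 s=1: L1-HIT | VC [7]
  [13] addr=0x3d blk=7 s=1: VC-HIT | VC [11]
  [14] addr=0x5a blk=11 s=1: VC-HIT | VC [7]
  [15] addr=0x5f blk=11 s=1: L1-HIT | VC [7]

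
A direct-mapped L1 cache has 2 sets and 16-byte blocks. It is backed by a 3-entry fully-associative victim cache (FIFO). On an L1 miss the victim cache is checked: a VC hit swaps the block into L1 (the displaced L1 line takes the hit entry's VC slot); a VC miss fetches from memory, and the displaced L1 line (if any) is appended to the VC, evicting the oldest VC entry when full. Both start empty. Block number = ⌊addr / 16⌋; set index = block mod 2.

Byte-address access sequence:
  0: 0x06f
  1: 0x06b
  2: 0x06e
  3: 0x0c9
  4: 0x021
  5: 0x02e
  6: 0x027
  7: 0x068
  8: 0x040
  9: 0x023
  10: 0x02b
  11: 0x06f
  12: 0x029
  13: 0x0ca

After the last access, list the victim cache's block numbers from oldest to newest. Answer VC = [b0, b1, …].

VC = [4, 2, 6]

0: 0x6f (blk 6, set 0) → MISS  vc=[]
1: 0x6b (blk 6, set 0) → L1-HIT  vc=[]
2: 0x6e (blk 6, set 0) → L1-HIT  vc=[]
3: 0xc9 (blk 12, set 0) → MISS  vc=[6]
4: 0x21 (blk 2, set 0) → MISS  vc=[6, 12]
5: 0x2e (blk 2, set 0) → L1-HIT  vc=[6, 12]
6: 0x27 (blk 2, set 0) → L1-HIT  vc=[6, 12]
7: 0x68 (blk 6, set 0) → VC-HIT  vc=[2, 12]
8: 0x40 (blk 4, set 0) → MISS  vc=[2, 12, 6]
9: 0x23 (blk 2, set 0) → VC-HIT  vc=[4, 12, 6]
10: 0x2b (blk 2, set 0) → L1-HIT  vc=[4, 12, 6]
11: 0x6f (blk 6, set 0) → VC-HIT  vc=[4, 12, 2]
12: 0x29 (blk 2, set 0) → VC-HIT  vc=[4, 12, 6]
13: 0xca (blk 12, set 0) → VC-HIT  vc=[4, 2, 6]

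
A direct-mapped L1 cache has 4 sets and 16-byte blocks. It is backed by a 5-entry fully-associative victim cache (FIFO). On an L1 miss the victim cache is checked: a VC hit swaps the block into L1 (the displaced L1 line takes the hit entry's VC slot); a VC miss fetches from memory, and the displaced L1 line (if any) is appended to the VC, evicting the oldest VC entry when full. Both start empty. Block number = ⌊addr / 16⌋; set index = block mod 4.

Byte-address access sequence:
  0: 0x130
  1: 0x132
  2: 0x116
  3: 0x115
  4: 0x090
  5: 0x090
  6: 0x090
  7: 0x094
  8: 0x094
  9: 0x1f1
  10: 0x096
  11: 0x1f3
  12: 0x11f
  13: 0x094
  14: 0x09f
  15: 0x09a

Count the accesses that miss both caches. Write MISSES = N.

0: 0x130 (blk 19, set 3) → MISS  vc=[]
1: 0x132 (blk 19, set 3) → L1-HIT  vc=[]
2: 0x116 (blk 17, set 1) → MISS  vc=[]
3: 0x115 (blk 17, set 1) → L1-HIT  vc=[]
4: 0x90 (blk 9, set 1) → MISS  vc=[17]
5: 0x90 (blk 9, set 1) → L1-HIT  vc=[17]
6: 0x90 (blk 9, set 1) → L1-HIT  vc=[17]
7: 0x94 (blk 9, set 1) → L1-HIT  vc=[17]
8: 0x94 (blk 9, set 1) → L1-HIT  vc=[17]
9: 0x1f1 (blk 31, set 3) → MISS  vc=[17, 19]
10: 0x96 (blk 9, set 1) → L1-HIT  vc=[17, 19]
11: 0x1f3 (blk 31, set 3) → L1-HIT  vc=[17, 19]
12: 0x11f (blk 17, set 1) → VC-HIT  vc=[9, 19]
13: 0x94 (blk 9, set 1) → VC-HIT  vc=[17, 19]
14: 0x9f (blk 9, set 1) → L1-HIT  vc=[17, 19]
15: 0x9a (blk 9, set 1) → L1-HIT  vc=[17, 19]

MISSES = 4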